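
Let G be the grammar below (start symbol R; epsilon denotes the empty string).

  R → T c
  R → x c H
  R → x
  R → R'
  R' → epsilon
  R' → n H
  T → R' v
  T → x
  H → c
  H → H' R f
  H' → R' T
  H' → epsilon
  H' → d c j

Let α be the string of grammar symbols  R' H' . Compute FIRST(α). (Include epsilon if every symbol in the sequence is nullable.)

Add FIRST(R')\{epsilon} = { n }; R' is nullable, continue.
Add FIRST(H')\{epsilon} = { d, n, v, x }; H' is nullable, continue.
Every symbol is nullable, so include epsilon.

{ d, n, v, x, epsilon }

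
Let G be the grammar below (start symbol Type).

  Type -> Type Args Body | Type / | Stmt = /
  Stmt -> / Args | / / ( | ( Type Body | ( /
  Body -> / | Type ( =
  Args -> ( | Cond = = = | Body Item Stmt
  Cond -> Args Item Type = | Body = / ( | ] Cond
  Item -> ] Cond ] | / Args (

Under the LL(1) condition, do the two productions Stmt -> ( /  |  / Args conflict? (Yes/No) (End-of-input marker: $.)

No

FIRST(( /) = { ( } and FIRST(/ Args) = { / }.
The FIRST sets are disjoint and neither alternative is nullable — no conflict.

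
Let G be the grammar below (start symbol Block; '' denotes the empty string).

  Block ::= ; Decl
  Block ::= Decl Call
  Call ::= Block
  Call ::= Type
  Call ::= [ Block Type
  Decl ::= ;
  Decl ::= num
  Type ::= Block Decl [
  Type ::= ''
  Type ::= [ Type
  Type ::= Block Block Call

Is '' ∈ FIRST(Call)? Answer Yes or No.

Call ::= Type and each of Type is nullable, so Call ⇒* ''.

Yes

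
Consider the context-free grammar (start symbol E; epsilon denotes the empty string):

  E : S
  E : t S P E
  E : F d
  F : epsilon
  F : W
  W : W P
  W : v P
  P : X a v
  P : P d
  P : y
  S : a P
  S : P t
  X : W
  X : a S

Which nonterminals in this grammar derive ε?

{ F }

Directly nullable (have an epsilon-production): F.
No other nonterminal has a production whose RHS symbols are all nullable.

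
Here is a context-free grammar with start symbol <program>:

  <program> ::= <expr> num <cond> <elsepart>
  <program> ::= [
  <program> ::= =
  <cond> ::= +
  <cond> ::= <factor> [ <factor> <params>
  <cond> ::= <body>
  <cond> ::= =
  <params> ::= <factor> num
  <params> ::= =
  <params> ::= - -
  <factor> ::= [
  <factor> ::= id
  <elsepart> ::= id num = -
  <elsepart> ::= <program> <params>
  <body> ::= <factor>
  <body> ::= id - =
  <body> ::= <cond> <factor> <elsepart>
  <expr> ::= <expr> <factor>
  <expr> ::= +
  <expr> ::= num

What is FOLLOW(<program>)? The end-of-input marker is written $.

<program> is the start symbol, so $ ∈ FOLLOW(<program>).
In <elsepart> ::= <program> <params>: add FIRST(<params>) = { -, =, [, id }.
Union: FOLLOW(<program>) = { $, -, =, [, id }.

{ $, -, =, [, id }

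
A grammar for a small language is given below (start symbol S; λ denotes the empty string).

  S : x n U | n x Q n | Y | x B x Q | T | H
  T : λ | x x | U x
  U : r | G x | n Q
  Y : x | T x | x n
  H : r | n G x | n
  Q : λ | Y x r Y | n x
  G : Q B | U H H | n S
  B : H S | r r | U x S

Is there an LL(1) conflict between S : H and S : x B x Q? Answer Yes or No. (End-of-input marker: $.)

FIRST(H) = { n, r } and FIRST(x B x Q) = { x }.
The FIRST sets are disjoint and neither alternative is nullable — no conflict.

No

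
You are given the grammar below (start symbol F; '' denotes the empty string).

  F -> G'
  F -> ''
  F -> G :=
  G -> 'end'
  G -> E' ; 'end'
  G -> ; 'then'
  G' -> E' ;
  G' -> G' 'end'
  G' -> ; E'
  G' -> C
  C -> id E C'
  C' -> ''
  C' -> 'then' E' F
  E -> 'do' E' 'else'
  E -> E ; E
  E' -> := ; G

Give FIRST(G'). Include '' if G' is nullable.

From G' -> E' ;: add FIRST(E') = { := }.
From G' -> G' 'end': add FIRST(G') = { :=, ;, id }.
G' -> ; E' contributes {;}.
From G' -> C: add FIRST(C) = { id }.
Union: FIRST(G') = { :=, ;, id }.

{ :=, ;, id }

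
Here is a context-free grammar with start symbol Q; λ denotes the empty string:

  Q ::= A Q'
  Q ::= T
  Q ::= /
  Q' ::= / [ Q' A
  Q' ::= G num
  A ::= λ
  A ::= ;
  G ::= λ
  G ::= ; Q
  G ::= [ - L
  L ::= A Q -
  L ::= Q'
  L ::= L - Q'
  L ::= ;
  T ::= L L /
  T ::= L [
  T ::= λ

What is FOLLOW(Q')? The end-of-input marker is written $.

In Q ::= A Q': Q' is at the end, add FOLLOW(Q) = { $, -, num }.
In Q' ::= / [ Q' A: add FIRST(A)\{λ} = { ; }.
  Since A is nullable, also add FOLLOW(Q') = { $, -, /, ;, [, num }.
In L ::= Q': Q' is at the end, add FOLLOW(L) = { -, /, ;, [, num }.
In L ::= L - Q': Q' is at the end, add FOLLOW(L) = { -, /, ;, [, num }.
Union: FOLLOW(Q') = { $, -, /, ;, [, num }.

{ $, -, /, ;, [, num }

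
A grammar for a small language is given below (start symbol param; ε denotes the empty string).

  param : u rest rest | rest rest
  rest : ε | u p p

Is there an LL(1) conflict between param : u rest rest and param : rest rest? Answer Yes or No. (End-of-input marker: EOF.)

Yes

FIRST(u rest rest) = { u } and FIRST(rest rest) = { u, ε }.
Both contain u, so the two alternatives are not disjoint — LL(1) conflict.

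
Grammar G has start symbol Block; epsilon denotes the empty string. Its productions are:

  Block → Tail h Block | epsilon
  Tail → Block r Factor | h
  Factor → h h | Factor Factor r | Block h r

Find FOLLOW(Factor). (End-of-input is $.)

{ h, r }

In Tail → Block r Factor: Factor is at the end, add FOLLOW(Tail) = { h }.
In Factor → Factor Factor r: add FIRST(Factor r) = { h, r }.
In Factor → Factor Factor r: add FIRST(r) = { r }.
Union: FOLLOW(Factor) = { h, r }.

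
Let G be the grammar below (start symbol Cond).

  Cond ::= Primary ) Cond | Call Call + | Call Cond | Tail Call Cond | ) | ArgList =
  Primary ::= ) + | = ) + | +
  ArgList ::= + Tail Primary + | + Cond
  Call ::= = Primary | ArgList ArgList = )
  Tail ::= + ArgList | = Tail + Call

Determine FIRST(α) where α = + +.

+ is a terminal; add {+} and stop.

{ + }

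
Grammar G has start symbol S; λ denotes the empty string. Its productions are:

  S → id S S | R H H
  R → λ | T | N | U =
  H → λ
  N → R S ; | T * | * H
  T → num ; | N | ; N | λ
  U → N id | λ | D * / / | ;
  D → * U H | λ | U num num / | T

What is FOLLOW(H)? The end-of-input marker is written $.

{ $, *, ;, =, id, num }

In S → R H H: add FIRST(H)\{λ} = {  }.
  Since H is nullable, also add FOLLOW(S) = { $, *, ;, =, id, num }.
In S → R H H: H is at the end, add FOLLOW(S) = { $, *, ;, =, id, num }.
In N → * H: H is at the end, add FOLLOW(N) = { $, *, ;, =, id, num }.
In D → * U H: H is at the end, add FOLLOW(D) = { * }.
Union: FOLLOW(H) = { $, *, ;, =, id, num }.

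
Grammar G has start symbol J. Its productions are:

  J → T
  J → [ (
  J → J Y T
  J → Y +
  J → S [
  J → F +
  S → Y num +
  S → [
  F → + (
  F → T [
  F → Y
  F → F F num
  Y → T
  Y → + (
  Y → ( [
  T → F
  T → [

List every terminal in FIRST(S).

{ (, +, [ }

From S → Y num +: add FIRST(Y) = { (, +, [ }.
S → [ contributes {[}.
Union: FIRST(S) = { (, +, [ }.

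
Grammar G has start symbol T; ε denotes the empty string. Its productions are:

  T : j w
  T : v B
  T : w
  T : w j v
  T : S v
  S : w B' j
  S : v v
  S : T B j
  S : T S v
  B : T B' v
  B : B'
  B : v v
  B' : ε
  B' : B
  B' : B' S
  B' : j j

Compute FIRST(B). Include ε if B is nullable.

From B : T B' v: add FIRST(T) = { j, v, w }.
From B : B': add FIRST(B') = { j, v, w, ε } (including ε since B' is nullable).
B : v v contributes {v}.
Union: FIRST(B) = { j, v, w, ε }.

{ j, v, w, ε }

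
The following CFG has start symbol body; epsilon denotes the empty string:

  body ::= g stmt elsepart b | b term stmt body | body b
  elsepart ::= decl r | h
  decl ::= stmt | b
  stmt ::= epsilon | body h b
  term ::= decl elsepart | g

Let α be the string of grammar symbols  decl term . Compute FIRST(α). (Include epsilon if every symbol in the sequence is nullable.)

Add FIRST(decl)\{epsilon} = { b, g }; decl is nullable, continue.
Add FIRST(term) = { b, g, h, r }; term is not nullable, stop.

{ b, g, h, r }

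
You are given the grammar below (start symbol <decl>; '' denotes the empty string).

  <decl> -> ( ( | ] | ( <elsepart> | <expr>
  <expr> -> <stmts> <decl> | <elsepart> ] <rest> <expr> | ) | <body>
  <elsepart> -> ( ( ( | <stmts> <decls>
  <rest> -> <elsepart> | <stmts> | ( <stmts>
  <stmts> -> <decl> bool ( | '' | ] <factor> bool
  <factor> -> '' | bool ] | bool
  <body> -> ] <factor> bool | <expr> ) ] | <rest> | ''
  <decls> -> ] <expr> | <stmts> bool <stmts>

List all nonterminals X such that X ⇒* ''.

Directly nullable (have an ''-production): <stmts>, <factor>, <body>.
<expr> -> <stmts> <decl> with every symbol nullable, so <expr> is nullable.
<rest> -> <stmts> with every symbol nullable, so <rest> is nullable.
<decl> -> <expr> with every symbol nullable, so <decl> is nullable.
No other nonterminal has a production whose RHS symbols are all nullable.

{ <body>, <decl>, <expr>, <factor>, <rest>, <stmts> }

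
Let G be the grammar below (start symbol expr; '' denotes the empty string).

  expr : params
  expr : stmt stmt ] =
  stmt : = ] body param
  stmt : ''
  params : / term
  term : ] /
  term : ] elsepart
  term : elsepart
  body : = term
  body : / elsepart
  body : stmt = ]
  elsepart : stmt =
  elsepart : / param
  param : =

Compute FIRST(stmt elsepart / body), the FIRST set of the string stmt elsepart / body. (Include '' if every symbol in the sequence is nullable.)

Add FIRST(stmt)\{''} = { = }; stmt is nullable, continue.
Add FIRST(elsepart) = { /, = }; elsepart is not nullable, stop.

{ /, = }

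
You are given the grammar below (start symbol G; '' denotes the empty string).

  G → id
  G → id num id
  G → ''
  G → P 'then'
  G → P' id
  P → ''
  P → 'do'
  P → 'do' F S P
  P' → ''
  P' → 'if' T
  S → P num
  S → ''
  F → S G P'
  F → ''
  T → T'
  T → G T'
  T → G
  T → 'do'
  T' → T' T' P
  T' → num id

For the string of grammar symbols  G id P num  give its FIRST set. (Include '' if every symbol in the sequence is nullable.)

{ 'do', 'if', 'then', id }

Add FIRST(G)\{''} = { 'do', 'if', 'then', id }; G is nullable, continue.
id is a terminal; add {id} and stop.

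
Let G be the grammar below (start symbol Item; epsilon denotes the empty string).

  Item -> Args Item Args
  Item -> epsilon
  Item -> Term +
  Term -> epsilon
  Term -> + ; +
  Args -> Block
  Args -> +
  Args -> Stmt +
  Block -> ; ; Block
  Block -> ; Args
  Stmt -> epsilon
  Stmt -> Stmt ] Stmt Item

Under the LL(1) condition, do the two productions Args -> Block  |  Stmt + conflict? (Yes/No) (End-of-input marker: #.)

No

FIRST(Block) = { ; } and FIRST(Stmt +) = { +, ] }.
The FIRST sets are disjoint and neither alternative is nullable — no conflict.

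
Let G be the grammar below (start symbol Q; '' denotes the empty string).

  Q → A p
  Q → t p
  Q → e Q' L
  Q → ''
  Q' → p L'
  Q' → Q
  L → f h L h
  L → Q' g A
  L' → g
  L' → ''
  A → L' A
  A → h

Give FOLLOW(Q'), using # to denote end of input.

{ e, f, g, h, p, t }

In Q → e Q' L: add FIRST(L) = { e, f, g, h, p, t }.
In L → Q' g A: add FIRST(g A) = { g }.
Union: FOLLOW(Q') = { e, f, g, h, p, t }.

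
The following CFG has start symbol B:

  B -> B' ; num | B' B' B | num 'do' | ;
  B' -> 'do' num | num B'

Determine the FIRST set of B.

{ 'do', ;, num }

From B -> B' ; num: add FIRST(B') = { 'do', num }.
From B -> B' B' B: add FIRST(B') = { 'do', num }.
B -> num 'do' contributes {num}.
B -> ; contributes {;}.
Union: FIRST(B) = { 'do', ;, num }.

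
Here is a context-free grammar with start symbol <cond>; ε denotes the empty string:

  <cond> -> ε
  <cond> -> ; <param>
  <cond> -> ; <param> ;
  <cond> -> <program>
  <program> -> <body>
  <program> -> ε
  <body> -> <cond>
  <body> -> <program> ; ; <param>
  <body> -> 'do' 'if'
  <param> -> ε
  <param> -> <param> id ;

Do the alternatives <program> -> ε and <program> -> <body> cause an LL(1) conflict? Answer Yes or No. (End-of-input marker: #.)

FIRST(ε) = { ε } and FIRST(<body>) = { 'do', ;, ε }.
Both alternatives are nullable, violating the LL(1) condition.

Yes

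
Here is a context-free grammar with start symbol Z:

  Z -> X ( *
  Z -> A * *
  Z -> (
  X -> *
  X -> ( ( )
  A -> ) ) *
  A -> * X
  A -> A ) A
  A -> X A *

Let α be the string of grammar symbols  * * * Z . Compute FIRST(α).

{ * }

* is a terminal; add {*} and stop.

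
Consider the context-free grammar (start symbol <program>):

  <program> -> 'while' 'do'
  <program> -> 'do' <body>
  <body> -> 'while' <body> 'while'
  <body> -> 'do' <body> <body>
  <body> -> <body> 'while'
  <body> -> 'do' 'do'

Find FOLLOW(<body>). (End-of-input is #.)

{ #, 'do', 'while' }

In <program> -> 'do' <body>: <body> is at the end, add FOLLOW(<program>) = { # }.
In <body> -> 'while' <body> 'while': add FIRST('while') = { 'while' }.
In <body> -> 'do' <body> <body>: add FIRST(<body>) = { 'do', 'while' }.
In <body> -> 'do' <body> <body>: <body> is at the end, add FOLLOW(<body>) = { #, 'do', 'while' }.
In <body> -> <body> 'while': add FIRST('while') = { 'while' }.
Union: FOLLOW(<body>) = { #, 'do', 'while' }.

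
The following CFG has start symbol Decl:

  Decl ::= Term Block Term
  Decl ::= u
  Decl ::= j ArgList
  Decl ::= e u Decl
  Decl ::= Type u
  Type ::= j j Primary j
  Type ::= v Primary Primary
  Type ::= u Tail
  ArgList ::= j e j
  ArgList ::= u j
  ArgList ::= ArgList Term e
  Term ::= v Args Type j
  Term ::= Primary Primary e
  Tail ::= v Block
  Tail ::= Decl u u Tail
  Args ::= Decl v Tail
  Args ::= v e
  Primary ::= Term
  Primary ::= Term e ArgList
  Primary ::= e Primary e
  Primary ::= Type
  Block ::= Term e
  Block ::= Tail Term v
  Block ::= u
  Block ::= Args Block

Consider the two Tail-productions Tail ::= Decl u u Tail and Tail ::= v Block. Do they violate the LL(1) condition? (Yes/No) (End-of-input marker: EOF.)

FIRST(Decl u u Tail) = { e, j, u, v } and FIRST(v Block) = { v }.
Both contain v, so the two alternatives are not disjoint — LL(1) conflict.

Yes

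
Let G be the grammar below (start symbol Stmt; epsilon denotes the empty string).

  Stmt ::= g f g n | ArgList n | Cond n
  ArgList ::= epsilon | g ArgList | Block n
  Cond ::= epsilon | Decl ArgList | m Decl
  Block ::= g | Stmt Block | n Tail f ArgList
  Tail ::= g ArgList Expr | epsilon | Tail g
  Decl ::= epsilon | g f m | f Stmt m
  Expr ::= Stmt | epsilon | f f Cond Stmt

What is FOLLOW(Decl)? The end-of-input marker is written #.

{ f, g, m, n }

In Cond ::= Decl ArgList: add FIRST(ArgList)\{epsilon} = { f, g, m, n }.
  Since ArgList is nullable, also add FOLLOW(Cond) = { f, g, m, n }.
In Cond ::= m Decl: Decl is at the end, add FOLLOW(Cond) = { f, g, m, n }.
Union: FOLLOW(Decl) = { f, g, m, n }.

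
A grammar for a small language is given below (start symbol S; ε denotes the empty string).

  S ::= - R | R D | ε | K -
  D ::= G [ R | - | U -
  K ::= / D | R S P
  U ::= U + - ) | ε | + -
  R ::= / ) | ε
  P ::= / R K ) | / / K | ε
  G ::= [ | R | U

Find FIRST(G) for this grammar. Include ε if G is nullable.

{ +, /, [, ε }

G ::= [ contributes {[}.
From G ::= R: add FIRST(R) = { /, ε } (including ε since R is nullable).
From G ::= U: add FIRST(U) = { +, ε } (including ε since U is nullable).
Union: FIRST(G) = { +, /, [, ε }.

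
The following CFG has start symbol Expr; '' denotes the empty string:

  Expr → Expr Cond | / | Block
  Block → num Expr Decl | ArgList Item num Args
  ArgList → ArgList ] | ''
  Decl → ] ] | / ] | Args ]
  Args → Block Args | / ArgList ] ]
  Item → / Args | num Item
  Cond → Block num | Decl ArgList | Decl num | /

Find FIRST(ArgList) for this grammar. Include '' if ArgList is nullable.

From ArgList → ArgList ]: ArgList nullable, take FIRST(ArgList) ∪ {]} = { ] }.
ArgList → '' contributes ''.
Union: FIRST(ArgList) = { ], '' }.

{ ], '' }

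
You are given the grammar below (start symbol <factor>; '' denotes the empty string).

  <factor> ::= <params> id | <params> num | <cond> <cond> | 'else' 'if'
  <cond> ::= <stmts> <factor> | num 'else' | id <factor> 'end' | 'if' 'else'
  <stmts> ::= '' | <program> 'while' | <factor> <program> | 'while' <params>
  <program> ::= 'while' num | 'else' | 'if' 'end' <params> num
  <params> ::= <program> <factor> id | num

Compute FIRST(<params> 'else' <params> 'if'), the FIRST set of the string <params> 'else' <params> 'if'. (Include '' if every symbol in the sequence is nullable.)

{ 'else', 'if', 'while', num }

Add FIRST(<params>) = { 'else', 'if', 'while', num }; <params> is not nullable, stop.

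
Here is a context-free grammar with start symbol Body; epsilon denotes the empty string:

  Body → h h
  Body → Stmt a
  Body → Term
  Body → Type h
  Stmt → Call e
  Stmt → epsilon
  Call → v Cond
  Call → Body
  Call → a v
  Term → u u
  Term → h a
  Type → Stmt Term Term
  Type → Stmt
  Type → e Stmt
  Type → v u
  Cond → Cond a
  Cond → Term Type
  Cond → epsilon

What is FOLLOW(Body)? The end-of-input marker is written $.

Body is the start symbol, so $ ∈ FOLLOW(Body).
In Call → Body: Body is at the end, add FOLLOW(Call) = { e }.
Union: FOLLOW(Body) = { $, e }.

{ $, e }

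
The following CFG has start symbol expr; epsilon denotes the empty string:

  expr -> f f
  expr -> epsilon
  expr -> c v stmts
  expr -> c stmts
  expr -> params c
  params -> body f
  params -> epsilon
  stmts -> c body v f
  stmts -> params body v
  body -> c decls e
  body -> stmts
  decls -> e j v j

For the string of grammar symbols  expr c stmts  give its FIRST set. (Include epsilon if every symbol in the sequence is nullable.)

{ c, f }

Add FIRST(expr)\{epsilon} = { c, f }; expr is nullable, continue.
c is a terminal; add {c} and stop.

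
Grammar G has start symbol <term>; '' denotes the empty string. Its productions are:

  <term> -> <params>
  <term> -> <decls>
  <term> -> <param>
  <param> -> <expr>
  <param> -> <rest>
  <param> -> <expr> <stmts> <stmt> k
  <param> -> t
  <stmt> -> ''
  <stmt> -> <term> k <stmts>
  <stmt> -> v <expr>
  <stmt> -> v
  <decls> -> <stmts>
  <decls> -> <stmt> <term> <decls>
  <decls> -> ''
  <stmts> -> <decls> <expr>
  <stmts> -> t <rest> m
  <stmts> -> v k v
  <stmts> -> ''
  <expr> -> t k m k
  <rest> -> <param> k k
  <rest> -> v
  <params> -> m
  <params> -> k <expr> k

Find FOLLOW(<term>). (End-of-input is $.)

<term> is the start symbol, so $ ∈ FOLLOW(<term>).
In <stmt> -> <term> k <stmts>: add FIRST(k <stmts>) = { k }.
In <decls> -> <stmt> <term> <decls>: add FIRST(<decls>)\{''} = { k, m, t, v }.
  Since <decls> is nullable, also add FOLLOW(<decls>) = { $, k, m, t, v }.
Union: FOLLOW(<term>) = { $, k, m, t, v }.

{ $, k, m, t, v }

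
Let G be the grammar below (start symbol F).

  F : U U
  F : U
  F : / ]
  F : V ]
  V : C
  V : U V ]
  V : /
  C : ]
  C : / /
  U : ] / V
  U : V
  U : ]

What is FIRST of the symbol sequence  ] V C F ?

{ ] }

] is a terminal; add {]} and stop.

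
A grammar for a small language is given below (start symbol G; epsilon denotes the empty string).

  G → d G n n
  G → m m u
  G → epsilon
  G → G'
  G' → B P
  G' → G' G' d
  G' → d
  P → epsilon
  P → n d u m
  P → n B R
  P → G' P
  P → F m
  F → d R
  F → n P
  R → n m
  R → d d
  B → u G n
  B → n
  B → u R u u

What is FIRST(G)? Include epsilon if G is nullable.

G → d G n n contributes {d}.
G → m m u contributes {m}.
G → epsilon contributes epsilon.
From G → G': add FIRST(G') = { d, n, u }.
Union: FIRST(G) = { d, m, n, u, epsilon }.

{ d, m, n, u, epsilon }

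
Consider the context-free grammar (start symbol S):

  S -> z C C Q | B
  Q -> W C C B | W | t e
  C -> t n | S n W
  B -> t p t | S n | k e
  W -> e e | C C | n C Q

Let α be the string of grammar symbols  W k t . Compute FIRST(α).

Add FIRST(W) = { e, k, n, t, z }; W is not nullable, stop.

{ e, k, n, t, z }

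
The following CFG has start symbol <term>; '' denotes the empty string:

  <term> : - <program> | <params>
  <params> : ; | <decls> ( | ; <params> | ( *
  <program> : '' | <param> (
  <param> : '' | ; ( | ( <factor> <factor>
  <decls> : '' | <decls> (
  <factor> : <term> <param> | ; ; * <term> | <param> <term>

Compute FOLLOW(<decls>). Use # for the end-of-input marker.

{ ( }

In <params> : <decls> (: add FIRST(() = { ( }.
In <decls> : <decls> (: add FIRST(() = { ( }.
Union: FOLLOW(<decls>) = { ( }.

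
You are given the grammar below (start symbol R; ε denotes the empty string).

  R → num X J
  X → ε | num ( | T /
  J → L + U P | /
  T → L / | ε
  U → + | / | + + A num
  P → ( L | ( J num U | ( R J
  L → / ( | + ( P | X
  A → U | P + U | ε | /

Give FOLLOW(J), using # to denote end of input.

{ #, +, /, num }

In R → num X J: J is at the end, add FOLLOW(R) = { #, +, /, num }.
In P → ( J num U: add FIRST(num U) = { num }.
In P → ( R J: J is at the end, add FOLLOW(P) = { #, +, /, num }.
Union: FOLLOW(J) = { #, +, /, num }.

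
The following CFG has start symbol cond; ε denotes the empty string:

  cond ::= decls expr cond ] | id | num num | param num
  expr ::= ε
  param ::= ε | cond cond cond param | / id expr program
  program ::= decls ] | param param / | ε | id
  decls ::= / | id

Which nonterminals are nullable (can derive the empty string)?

{ expr, param, program }

Directly nullable (have an ε-production): expr, param, program.
No other nonterminal has a production whose RHS symbols are all nullable.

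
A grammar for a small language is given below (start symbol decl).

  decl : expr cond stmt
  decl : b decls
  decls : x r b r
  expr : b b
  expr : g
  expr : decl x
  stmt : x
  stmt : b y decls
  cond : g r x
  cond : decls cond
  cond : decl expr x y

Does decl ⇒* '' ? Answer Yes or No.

No nonterminal in this grammar is nullable.
No production of decl has an RHS whose symbols are all nullable, so decl is not nullable.

No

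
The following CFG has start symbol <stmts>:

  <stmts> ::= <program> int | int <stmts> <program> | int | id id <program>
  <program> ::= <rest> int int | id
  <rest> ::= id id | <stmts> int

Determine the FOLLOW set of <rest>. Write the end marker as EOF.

{ int }

In <program> ::= <rest> int int: add FIRST(int int) = { int }.
Union: FOLLOW(<rest>) = { int }.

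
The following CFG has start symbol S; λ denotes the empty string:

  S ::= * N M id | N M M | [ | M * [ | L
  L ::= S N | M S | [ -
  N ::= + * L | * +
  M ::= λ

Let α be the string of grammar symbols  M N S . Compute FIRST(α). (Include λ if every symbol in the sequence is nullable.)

Add FIRST(M)\{λ} = {  }; M is nullable, continue.
Add FIRST(N) = { *, + }; N is not nullable, stop.

{ *, + }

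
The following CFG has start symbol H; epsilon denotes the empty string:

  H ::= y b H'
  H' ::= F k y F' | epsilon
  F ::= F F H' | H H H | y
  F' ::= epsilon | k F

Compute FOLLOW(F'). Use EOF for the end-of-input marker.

In H' ::= F k y F': F' is at the end, add FOLLOW(H') = { EOF, k, y }.
Union: FOLLOW(F') = { EOF, k, y }.

{ EOF, k, y }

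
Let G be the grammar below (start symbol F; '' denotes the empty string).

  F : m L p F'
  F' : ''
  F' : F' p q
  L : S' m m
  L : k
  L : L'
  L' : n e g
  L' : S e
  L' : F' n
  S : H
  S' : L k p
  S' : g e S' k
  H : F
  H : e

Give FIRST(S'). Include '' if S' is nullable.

{ e, g, k, m, n, p }

From S' : L k p: add FIRST(L) = { e, g, k, m, n, p }.
S' : g e S' k contributes {g}.
Union: FIRST(S') = { e, g, k, m, n, p }.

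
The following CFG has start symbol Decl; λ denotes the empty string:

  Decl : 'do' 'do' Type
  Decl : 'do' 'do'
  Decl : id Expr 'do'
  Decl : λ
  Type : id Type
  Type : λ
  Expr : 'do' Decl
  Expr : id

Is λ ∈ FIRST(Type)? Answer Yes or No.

Type has an λ-production, so Type ⇒ λ.

Yes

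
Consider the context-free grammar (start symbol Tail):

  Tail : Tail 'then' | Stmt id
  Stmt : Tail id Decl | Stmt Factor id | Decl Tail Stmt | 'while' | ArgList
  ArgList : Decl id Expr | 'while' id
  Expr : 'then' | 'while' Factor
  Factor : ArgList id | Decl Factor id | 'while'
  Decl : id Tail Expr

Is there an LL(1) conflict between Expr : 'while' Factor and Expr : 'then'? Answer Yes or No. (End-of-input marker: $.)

FIRST('while' Factor) = { 'while' } and FIRST('then') = { 'then' }.
The FIRST sets are disjoint and neither alternative is nullable — no conflict.

No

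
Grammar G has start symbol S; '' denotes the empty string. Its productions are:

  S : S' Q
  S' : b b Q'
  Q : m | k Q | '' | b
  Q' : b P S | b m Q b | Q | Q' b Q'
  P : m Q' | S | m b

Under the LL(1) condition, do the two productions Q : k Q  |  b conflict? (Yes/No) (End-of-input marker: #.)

No

FIRST(k Q) = { k } and FIRST(b) = { b }.
The FIRST sets are disjoint and neither alternative is nullable — no conflict.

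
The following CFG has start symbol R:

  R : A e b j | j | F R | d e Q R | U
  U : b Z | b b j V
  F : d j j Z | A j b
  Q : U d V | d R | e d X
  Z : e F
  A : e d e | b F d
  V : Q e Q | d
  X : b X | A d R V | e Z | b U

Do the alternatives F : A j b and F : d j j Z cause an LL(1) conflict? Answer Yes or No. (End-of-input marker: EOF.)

No

FIRST(A j b) = { b, e } and FIRST(d j j Z) = { d }.
The FIRST sets are disjoint and neither alternative is nullable — no conflict.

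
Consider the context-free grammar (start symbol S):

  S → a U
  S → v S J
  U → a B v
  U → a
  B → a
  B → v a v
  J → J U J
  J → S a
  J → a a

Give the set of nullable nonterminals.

No nonterminal has an empty production or an RHS whose symbols are all nullable.

{ } (none)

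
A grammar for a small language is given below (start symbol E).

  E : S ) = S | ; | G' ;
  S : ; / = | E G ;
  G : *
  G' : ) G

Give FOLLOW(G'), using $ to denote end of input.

{ ; }

In E : G' ;: add FIRST(;) = { ; }.
Union: FOLLOW(G') = { ; }.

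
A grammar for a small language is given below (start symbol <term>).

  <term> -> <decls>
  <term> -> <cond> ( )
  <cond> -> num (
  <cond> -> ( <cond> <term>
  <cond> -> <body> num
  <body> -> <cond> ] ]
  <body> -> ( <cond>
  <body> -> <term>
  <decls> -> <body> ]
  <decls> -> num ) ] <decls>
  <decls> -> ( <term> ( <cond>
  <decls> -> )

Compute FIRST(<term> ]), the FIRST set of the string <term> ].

Add FIRST(<term>) = { (, ), num }; <term> is not nullable, stop.

{ (, ), num }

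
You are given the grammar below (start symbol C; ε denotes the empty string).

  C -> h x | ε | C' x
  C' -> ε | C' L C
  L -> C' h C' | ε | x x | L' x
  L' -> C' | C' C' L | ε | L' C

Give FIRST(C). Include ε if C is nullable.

{ h, x, ε }

C -> h x contributes {h}.
C -> ε contributes ε.
From C -> C' x: C' nullable, take FIRST(C') ∪ {x} = { h, x }.
Union: FIRST(C) = { h, x, ε }.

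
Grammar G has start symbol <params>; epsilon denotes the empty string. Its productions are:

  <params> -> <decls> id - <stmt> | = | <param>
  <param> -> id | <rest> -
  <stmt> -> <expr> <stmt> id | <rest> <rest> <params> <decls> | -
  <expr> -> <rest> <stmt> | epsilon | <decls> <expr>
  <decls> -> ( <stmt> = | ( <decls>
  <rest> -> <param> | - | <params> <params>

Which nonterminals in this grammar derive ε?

{ <expr> }

Directly nullable (have an epsilon-production): <expr>.
No other nonterminal has a production whose RHS symbols are all nullable.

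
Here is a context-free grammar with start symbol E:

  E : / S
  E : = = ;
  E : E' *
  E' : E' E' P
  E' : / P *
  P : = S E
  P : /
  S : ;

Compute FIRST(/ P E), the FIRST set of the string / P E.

{ / }

/ is a terminal; add {/} and stop.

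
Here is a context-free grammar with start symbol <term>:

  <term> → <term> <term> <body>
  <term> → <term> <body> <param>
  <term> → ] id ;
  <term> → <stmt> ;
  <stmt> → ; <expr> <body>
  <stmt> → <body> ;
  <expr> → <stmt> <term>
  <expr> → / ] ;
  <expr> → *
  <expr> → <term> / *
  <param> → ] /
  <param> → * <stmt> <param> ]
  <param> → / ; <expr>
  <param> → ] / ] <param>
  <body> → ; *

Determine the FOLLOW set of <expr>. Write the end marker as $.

In <stmt> → ; <expr> <body>: add FIRST(<body>) = { ; }.
In <param> → / ; <expr>: <expr> is at the end, add FOLLOW(<param>) = { $, /, ;, ] }.
Union: FOLLOW(<expr>) = { $, /, ;, ] }.

{ $, /, ;, ] }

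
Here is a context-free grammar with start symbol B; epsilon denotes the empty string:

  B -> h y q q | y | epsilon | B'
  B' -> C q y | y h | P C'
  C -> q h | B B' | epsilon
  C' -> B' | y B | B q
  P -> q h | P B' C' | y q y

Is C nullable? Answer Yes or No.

C has an epsilon-production, so C ⇒ epsilon.

Yes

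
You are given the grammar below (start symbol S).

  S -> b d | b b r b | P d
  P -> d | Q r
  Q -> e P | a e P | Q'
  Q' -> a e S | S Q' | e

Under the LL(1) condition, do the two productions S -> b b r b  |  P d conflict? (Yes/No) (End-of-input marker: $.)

FIRST(b b r b) = { b } and FIRST(P d) = { a, b, d, e }.
Both contain b, so the two alternatives are not disjoint — LL(1) conflict.

Yes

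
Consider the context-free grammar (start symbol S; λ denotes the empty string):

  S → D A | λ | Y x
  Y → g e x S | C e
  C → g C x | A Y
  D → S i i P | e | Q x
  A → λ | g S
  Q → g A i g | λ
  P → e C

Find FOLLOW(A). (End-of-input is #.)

In S → D A: A is at the end, add FOLLOW(S) = { #, e, g, i, x }.
In C → A Y: add FIRST(Y) = { g }.
In Q → g A i g: add FIRST(i g) = { i }.
Union: FOLLOW(A) = { #, e, g, i, x }.

{ #, e, g, i, x }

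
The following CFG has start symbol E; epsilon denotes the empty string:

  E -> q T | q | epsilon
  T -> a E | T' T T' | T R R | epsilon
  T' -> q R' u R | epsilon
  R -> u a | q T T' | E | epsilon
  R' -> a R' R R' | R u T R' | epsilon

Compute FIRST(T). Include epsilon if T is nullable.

T -> a E contributes {a}.
From T -> T' T T': T', T, T' nullable, take FIRST(T') ∪ FIRST(T) ∪ FIRST(T') = { a, q, u }; also epsilon since the whole RHS is nullable.
From T -> T R R: T, R, R nullable, take FIRST(T) ∪ FIRST(R) ∪ FIRST(R) = { a, q, u }; also epsilon since the whole RHS is nullable.
T -> epsilon contributes epsilon.
Union: FIRST(T) = { a, q, u, epsilon }.

{ a, q, u, epsilon }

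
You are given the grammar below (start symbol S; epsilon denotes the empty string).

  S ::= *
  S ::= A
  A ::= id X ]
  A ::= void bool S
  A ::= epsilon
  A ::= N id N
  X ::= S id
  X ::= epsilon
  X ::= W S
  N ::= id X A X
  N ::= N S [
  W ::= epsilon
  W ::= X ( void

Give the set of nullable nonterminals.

{ A, S, W, X }

Directly nullable (have an epsilon-production): A, X, W.
S ::= A with every symbol nullable, so S is nullable.
No other nonterminal has a production whose RHS symbols are all nullable.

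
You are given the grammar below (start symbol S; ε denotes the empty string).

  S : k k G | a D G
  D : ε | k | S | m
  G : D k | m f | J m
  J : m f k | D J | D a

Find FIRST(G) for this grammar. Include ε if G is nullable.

From G : D k: D nullable, take FIRST(D) ∪ {k} = { a, k, m }.
G : m f contributes {m}.
From G : J m: add FIRST(J) = { a, k, m }.
Union: FIRST(G) = { a, k, m }.

{ a, k, m }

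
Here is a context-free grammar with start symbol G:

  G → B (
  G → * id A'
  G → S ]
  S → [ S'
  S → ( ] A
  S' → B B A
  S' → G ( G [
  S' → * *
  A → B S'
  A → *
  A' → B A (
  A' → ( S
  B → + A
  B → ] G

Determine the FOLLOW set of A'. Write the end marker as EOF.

{ EOF, (, *, +, [, ] }

In G → * id A': A' is at the end, add FOLLOW(G) = { EOF, (, *, +, [, ] }.
Union: FOLLOW(A') = { EOF, (, *, +, [, ] }.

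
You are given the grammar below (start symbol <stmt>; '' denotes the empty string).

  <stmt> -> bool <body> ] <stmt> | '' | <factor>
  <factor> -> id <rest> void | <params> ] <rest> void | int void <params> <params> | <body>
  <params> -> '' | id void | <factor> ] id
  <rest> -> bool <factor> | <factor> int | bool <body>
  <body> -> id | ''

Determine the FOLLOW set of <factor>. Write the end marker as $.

{ $, ], int, void }

In <stmt> -> <factor>: <factor> is at the end, add FOLLOW(<stmt>) = { $ }.
In <params> -> <factor> ] id: add FIRST(] id) = { ] }.
In <rest> -> bool <factor>: <factor> is at the end, add FOLLOW(<rest>) = { void }.
In <rest> -> <factor> int: add FIRST(int) = { int }.
Union: FOLLOW(<factor>) = { $, ], int, void }.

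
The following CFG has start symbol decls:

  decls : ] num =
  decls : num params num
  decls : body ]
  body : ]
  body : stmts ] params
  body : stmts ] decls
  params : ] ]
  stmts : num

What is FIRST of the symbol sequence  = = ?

= is a terminal; add {=} and stop.

{ = }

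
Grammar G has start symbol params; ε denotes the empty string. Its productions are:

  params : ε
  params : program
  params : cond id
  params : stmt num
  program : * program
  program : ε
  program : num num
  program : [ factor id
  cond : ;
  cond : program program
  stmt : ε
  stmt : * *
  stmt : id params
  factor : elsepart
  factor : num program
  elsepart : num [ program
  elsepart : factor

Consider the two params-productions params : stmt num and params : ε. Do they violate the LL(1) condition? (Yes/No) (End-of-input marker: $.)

FIRST(stmt num) = { *, id, num } and FIRST(ε) = { ε }.
The second alternative is nullable and FOLLOW(params) = { $, num } shares num with FIRST of the first — conflict.

Yes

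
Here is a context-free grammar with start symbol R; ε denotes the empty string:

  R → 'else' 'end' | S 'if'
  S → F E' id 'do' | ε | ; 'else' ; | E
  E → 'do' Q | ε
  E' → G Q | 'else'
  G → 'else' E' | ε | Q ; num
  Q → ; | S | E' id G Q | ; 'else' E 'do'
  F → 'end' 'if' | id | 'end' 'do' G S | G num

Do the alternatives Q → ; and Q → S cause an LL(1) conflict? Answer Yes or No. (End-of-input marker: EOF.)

Yes

FIRST(;) = { ; } and FIRST(S) = { 'do', 'else', 'end', ;, id, num, ε }.
Both contain ;, so the two alternatives are not disjoint — LL(1) conflict.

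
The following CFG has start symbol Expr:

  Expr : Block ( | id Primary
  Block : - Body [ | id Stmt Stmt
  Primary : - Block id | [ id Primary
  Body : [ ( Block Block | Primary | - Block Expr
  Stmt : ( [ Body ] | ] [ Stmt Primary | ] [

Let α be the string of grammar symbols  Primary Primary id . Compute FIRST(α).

{ -, [ }

Add FIRST(Primary) = { -, [ }; Primary is not nullable, stop.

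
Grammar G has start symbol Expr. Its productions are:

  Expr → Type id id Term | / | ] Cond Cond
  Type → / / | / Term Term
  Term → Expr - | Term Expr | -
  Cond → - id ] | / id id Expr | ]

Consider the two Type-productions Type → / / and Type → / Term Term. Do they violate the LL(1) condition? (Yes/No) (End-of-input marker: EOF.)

Yes

FIRST(/ /) = { / } and FIRST(/ Term Term) = { / }.
Both contain /, so the two alternatives are not disjoint — LL(1) conflict.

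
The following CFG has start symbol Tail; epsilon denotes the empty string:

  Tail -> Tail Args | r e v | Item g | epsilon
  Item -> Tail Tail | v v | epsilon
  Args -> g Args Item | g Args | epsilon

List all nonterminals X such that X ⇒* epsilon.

{ Args, Item, Tail }

Directly nullable (have an epsilon-production): Tail, Item, Args.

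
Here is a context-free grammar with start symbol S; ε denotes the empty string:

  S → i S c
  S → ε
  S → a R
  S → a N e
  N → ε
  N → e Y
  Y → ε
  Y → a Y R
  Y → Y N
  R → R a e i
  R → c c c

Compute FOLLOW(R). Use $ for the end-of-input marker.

In S → a R: R is at the end, add FOLLOW(S) = { $, c }.
In Y → a Y R: R is at the end, add FOLLOW(Y) = { c, e }.
In R → R a e i: add FIRST(a e i) = { a }.
Union: FOLLOW(R) = { $, a, c, e }.

{ $, a, c, e }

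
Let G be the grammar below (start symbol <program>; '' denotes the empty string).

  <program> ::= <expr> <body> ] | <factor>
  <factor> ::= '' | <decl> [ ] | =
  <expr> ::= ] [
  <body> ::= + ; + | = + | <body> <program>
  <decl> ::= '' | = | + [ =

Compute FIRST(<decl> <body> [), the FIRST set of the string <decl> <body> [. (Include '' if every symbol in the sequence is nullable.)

Add FIRST(<decl>)\{''} = { +, = }; <decl> is nullable, continue.
Add FIRST(<body>) = { +, = }; <body> is not nullable, stop.

{ +, = }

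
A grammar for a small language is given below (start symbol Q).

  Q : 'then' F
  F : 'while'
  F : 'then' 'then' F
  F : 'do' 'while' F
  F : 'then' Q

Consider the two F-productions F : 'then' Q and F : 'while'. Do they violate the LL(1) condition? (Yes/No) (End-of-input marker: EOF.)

FIRST('then' Q) = { 'then' } and FIRST('while') = { 'while' }.
The FIRST sets are disjoint and neither alternative is nullable — no conflict.

No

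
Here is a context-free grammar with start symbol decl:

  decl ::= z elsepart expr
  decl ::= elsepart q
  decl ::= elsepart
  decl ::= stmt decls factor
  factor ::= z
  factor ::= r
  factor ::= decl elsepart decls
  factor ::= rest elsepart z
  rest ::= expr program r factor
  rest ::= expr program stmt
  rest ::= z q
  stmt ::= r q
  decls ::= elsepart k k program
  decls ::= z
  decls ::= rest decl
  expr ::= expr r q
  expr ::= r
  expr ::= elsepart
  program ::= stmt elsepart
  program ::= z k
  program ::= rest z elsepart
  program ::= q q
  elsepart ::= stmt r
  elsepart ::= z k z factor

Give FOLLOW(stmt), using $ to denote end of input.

In decl ::= stmt decls factor: add FIRST(decls factor) = { r, z }.
In rest ::= expr program stmt: stmt is at the end, add FOLLOW(rest) = { r, z }.
In program ::= stmt elsepart: add FIRST(elsepart) = { r, z }.
In elsepart ::= stmt r: add FIRST(r) = { r }.
Union: FOLLOW(stmt) = { r, z }.

{ r, z }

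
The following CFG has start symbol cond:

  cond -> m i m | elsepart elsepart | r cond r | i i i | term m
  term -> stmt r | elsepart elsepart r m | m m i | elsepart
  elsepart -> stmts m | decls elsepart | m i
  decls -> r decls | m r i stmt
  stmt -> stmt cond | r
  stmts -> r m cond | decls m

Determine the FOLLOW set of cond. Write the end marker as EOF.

cond is the start symbol, so EOF ∈ FOLLOW(cond).
In cond -> r cond r: add FIRST(r) = { r }.
In stmt -> stmt cond: cond is at the end, add FOLLOW(stmt) = { i, m, r }.
In stmts -> r m cond: cond is at the end, add FOLLOW(stmts) = { m }.
Union: FOLLOW(cond) = { EOF, i, m, r }.

{ EOF, i, m, r }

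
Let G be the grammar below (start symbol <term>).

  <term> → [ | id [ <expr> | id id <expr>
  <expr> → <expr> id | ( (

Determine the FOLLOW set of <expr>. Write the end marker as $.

In <term> → id [ <expr>: <expr> is at the end, add FOLLOW(<term>) = { $ }.
In <term> → id id <expr>: <expr> is at the end, add FOLLOW(<term>) = { $ }.
In <expr> → <expr> id: add FIRST(id) = { id }.
Union: FOLLOW(<expr>) = { $, id }.

{ $, id }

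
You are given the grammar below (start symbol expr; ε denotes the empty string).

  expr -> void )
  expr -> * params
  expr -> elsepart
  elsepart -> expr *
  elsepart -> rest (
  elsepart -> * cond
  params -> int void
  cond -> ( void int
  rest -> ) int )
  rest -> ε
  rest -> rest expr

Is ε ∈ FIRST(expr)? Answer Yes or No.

No

Nullable nonterminals: rest.
No production of expr has an RHS whose symbols are all nullable, so expr is not nullable.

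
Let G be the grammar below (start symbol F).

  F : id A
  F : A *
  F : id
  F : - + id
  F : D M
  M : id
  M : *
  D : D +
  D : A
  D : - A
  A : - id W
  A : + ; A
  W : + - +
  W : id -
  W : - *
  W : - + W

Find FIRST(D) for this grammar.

{ +, - }

From D : D +: add FIRST(D) = { +, - }.
From D : A: add FIRST(A) = { +, - }.
D : - A contributes {-}.
Union: FIRST(D) = { +, - }.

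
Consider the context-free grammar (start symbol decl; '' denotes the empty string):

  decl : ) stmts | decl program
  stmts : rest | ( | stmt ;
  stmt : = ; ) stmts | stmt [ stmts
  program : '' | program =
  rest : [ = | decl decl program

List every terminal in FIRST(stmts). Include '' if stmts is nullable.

{ (, ), =, [ }

From stmts : rest: add FIRST(rest) = { ), [ }.
stmts : ( contributes {(}.
From stmts : stmt ;: add FIRST(stmt) = { = }.
Union: FIRST(stmts) = { (, ), =, [ }.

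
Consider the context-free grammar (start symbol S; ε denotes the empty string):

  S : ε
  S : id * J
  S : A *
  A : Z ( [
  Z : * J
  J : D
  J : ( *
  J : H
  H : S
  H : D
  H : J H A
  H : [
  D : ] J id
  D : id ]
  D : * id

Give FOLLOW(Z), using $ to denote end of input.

{ ( }

In A : Z ( [: add FIRST(( [) = { ( }.
Union: FOLLOW(Z) = { ( }.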